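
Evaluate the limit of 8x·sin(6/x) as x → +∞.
As x → +∞: let u = 6/x → 0⁺; then 8·x·sin(6/x) = 8·6·sin(u)/u → 8·6·1 = 48.
Limit = 48.

Final answer: 48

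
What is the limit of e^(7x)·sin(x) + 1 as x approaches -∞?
Evaluate the dominant behaviour as x → -∞; each term tends to a finite value or vanishes.
Limit = 1.

Final answer: 1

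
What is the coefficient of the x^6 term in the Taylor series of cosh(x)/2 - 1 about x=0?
Expand to order 6: cosh(x)/2 - 1 = x^6/1440 + x^4/48 + x^2/4 - 1/2 + O(x^7).
The coefficient of x^6 is 1/1440.

Final answer: 1/1440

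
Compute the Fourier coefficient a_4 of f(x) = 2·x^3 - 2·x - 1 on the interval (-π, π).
a_4 = (1/π) ∫_{-π}^{π} f(x)·cos(4x) dx.
Evaluate the integral (use parity and integration by parts as needed): a_4 = 0.

Final answer: 0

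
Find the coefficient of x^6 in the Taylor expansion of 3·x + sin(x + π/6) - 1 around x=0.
Expand to order 6: 3·x + sin(x + π/6) - 1 = -x^6/1440 + √(3)·x^5/240 + x^4/48 - √(3)·x^3/12 - x^2/4 + x·(√(3)/2 + 3) - 1/2 + O(x^7).
The coefficient of x^6 is -1/1440.

Final answer: -1/1440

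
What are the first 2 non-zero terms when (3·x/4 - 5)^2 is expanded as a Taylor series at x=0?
25 - 15·x/2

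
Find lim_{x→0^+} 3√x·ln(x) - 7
The product is a 0·∞ indeterminate form at x → 0⁺.
Rewrite the product as 3·ln(x) / x^(-1/2) and apply L'Hôpital, or use the standard hierarchy x^(-1/2) ≫ |ln x| as x → 0⁺.
The indeterminate product → 0, so the limit = -7.

Final answer: -7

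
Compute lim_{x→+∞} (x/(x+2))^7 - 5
As x → +∞: x/(x+2) = 1/(1 + 2/x) → 1, and the 7th power of a limit-1 base also → 1; with the additive constant, 1 - 5 = -4.
Limit = -4.

Final answer: -4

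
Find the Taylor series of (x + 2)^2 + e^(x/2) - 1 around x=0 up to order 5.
x^5/3840 + x^4/384 + x^3/48 + 9·x^2/8 + 9·x/2 + 4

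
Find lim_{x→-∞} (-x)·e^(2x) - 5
The product is a 0·∞ indeterminate form at x → -∞.
Rewrite the product as (-x) / e^(-2x) (an ∞/∞ form) and apply L'Hôpital, or use the standard hierarchy e^(2|x|) ≫ |(-x)| as x → -∞.
The indeterminate product → 0, so the limit = -5.

Final answer: -5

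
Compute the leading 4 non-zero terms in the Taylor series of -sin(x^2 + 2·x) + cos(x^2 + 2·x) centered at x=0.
-2·x^3/3 - 3·x^2 - 2·x + 1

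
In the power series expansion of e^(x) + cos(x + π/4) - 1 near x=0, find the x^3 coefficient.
Expand to order 3: e^(x) + cos(x + π/4) - 1 = x^3·(√(2)/12 + 1/6) + x^2·(1/2 - √(2)/4) + x·(1 - √(2)/2) + √(2)/2 + O(x^4).
The coefficient of x^3 is √(2)/12 + 1/6.

Final answer: √(2)/12 + 1/6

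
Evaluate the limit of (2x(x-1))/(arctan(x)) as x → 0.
Both numerator and denominator → 0 as x → 0; this is a 0/0 indeterminate form.
Expand each to leading order near x = 0: numerator ~ -2·x, denominator ~ x.
The limit of the ratio is -2.

Final answer: -2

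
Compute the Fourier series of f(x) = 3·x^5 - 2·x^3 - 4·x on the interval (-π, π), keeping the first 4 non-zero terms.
(-124·π^2 + 6·π^4 + 736)·sin(x) + (-3·π^4 - 43/2 + 17·π^2)·sin(2·x) + (-52·π^2/9 + 32/27 + 2·π^4)·sin(3·x) + (-3·π^4/2 + 59/64 + 23·π^2/8)·sin(4·x)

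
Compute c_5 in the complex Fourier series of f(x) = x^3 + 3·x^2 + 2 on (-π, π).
Compute the real Fourier coefficients first: a_5 = -12/25, b_5 = -12/125 + 2·π^2/5.
Then c_5 = (a_5 − i·b_5)/2 = -6/25 - i·π^2/5 + 6·i/125.

Final answer: -6/25 - i·π^2/5 + 6·i/125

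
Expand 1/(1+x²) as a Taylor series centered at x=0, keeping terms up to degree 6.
-x^6 + x^4 - x^2 + 1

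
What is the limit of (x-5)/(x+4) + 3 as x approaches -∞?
Evaluate the dominant behaviour as x → -∞; each term tends to a finite value or vanishes.
Limit = 4.

Final answer: 4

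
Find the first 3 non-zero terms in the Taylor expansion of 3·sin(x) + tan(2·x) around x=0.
103·x^5/24 + 13·x^3/6 + 5·x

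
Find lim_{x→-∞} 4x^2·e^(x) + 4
The product is a 0·∞ indeterminate form at x → -∞.
Rewrite the product as 4x^2 / e^(-x) (an ∞/∞ form) and apply L'Hôpital, or use the standard hierarchy e^(|x|) ≫ |x^2| as x → -∞.
The indeterminate product → 0, so the limit = 4.

Final answer: 4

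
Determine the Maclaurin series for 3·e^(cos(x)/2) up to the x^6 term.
-49·x^6·e^(1/2)/1920 + 5·x^4·e^(1/2)/32 - 3·x^2·e^(1/2)/4 + 3·e^(1/2)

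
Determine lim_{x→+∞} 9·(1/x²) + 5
Evaluate the dominant behaviour as x → +∞; each term tends to a finite value or vanishes.
Limit = 5.

Final answer: 5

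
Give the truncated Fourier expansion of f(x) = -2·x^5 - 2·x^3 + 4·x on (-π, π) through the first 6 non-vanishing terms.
(-448 - 4·π^4 + 76·π^2)·sin(x) + (-8·π^2 + 8 + 2·π^4)·sin(2·x) + (-4·π^4/3 + 128/81 + 44·π^2/27)·sin(3·x) + (-π^2/4 - 61/32 + π^4)·sin(4·x) + (-4·π^4/5 - 4·π^2/25 + 1024/625)·sin(5·x) + (-112/81 + 8·π^2/27 + 2·π^4/3)·sin(6·x)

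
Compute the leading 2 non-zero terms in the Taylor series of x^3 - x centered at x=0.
x^3 - x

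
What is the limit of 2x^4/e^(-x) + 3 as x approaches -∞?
The quotient is an ∞/∞ indeterminate form as x → -∞.
Compare growth rates of the dominant terms (exponentials ≫ polynomials ≫ logarithms), or apply L'Hôpital's rule; the quotient → 0.
Adding the constant: 0 + 3 = 3. Limit = 3.

Final answer: 3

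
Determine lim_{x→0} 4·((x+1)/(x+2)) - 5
Direct substitution at x = 0 gives -3.

Final answer: -3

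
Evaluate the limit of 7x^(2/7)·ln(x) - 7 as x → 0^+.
The product is a 0·∞ indeterminate form at x → 0⁺.
Rewrite the product as 7·ln(x) / x^(-2/7) and apply L'Hôpital, or use the standard hierarchy x^(-2/7) ≫ |ln x| as x → 0⁺.
The indeterminate product → 0, so the limit = -7.

Final answer: -7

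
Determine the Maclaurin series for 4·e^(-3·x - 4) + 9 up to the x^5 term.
-81·x^5·e^(-4)/10 + 27·x^4·e^(-4)/2 - 18·x^3·e^(-4) + 18·x^2·e^(-4) - 12·x·e^(-4) + 4·e^(-4) + 9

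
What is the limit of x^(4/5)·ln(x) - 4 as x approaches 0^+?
The product is a 0·∞ indeterminate form at x → 0⁺.
Rewrite the product as ln(x) / x^(-4/5) and apply L'Hôpital, or use the standard hierarchy x^(-4/5) ≫ |ln x| as x → 0⁺.
The indeterminate product → 0, so the limit = -4.

Final answer: -4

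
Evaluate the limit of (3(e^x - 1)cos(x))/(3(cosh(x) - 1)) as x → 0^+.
Both numerator and denominator → 0 as x → 0^+; this is a 0/0 indeterminate form.
Expand each to leading order near x = 0: numerator ~ 3·x, denominator ~ 3·x^2/2.
The limit of the ratio is ∞.

Final answer: ∞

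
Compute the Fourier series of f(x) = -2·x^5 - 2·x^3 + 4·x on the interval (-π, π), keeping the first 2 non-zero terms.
(-448 - 4·π^4 + 76·π^2)·sin(x) + (-8·π^2 + 8 + 2·π^4)·sin(2·x)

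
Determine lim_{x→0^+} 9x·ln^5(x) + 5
The product is a 0·∞ indeterminate form at x → 0⁺.
Rewrite the product as 9·ln^5(x) / x^(-1) and apply L'Hôpital, or use the standard hierarchy x^(-1) ≫ |ln x|^5 as x → 0⁺.
The indeterminate product → 0, so the limit = 5.

Final answer: 5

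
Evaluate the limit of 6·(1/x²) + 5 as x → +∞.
Evaluate the dominant behaviour as x → +∞; each term tends to a finite value or vanishes.
Limit = 5.

Final answer: 5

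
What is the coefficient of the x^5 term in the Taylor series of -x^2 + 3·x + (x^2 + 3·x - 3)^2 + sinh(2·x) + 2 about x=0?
Expand to order 5: -x^2 + 3·x + (x^2 + 3·x - 3)^2 + sinh(2·x) + 2 = 4·x^5/15 + x^4 + 22·x^3/3 + 2·x^2 - 13·x + 11 + O(x^6).
The coefficient of x^5 is 4/15.

Final answer: 4/15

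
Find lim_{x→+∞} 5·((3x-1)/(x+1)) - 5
Evaluate the dominant behaviour as x → +∞; each term tends to a finite value or vanishes.
Limit = 10.

Final answer: 10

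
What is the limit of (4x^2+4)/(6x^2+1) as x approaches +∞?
This is an ∞/∞ indeterminate form as x → +∞.
Divide numerator and denominator by x^2 and let the lower-order terms vanish; the leading terms give 4/6 = 2/3.
Limit = 2/3.

Final answer: 2/3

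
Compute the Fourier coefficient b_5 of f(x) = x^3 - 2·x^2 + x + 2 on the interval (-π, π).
b_5 = (1/π) ∫_{-π}^{π} f(x)·sin(5x) dx.
Evaluate the integral (use parity and integration by parts as needed): b_5 = 38/125 + 2·π^2/5.

Final answer: 38/125 + 2·π^2/5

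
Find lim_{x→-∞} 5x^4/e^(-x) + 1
The quotient is an ∞/∞ indeterminate form as x → -∞.
Compare growth rates of the dominant terms (exponentials ≫ polynomials ≫ logarithms), or apply L'Hôpital's rule; the quotient → 0.
Adding the constant: 0 + 1 = 1. Limit = 1.

Final answer: 1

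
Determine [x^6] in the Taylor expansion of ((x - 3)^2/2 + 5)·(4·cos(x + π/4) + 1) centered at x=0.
Expand to order 6: ((x - 3)^2/2 + 5)·(4·cos(x + π/4) + 1) = 47·√(2)·x^6/720 - 29·√(2)·x^5/120 - 17·√(2)·x^4/24 + 31·√(2)·x^3/6 + x^2·(1/2 - 5·√(2)/2) + x·(-25·√(2) - 3) + 19/2 + 19·√(2) + O(x^7).
The coefficient of x^6 is 47·√(2)/720.

Final answer: 47·√(2)/720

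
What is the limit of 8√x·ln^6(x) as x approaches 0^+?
This is a 0·∞ indeterminate form at x → 0⁺.
Rewrite the product as 8·ln^6(x) / x^(-1/2) and apply L'Hôpital, or use the standard hierarchy x^(-1/2) ≫ |ln x|^6 as x → 0⁺.
The indeterminate product → 0, so the limit = 0.

Final answer: 0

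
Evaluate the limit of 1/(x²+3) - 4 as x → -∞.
Evaluate the dominant behaviour as x → -∞; each term tends to a finite value or vanishes.
Limit = -4.

Final answer: -4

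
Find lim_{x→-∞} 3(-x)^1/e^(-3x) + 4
The quotient is an ∞/∞ indeterminate form as x → -∞.
Compare growth rates of the dominant terms (exponentials ≫ polynomials ≫ logarithms), or apply L'Hôpital's rule; the quotient → 0.
Adding the constant: 0 + 4 = 4. Limit = 4.

Final answer: 4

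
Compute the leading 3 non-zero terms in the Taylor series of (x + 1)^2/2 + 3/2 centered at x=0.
x^2/2 + x + 2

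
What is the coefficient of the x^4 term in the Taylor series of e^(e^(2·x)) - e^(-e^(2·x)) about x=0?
Expand to order 4: e^(e^(2·x)) - e^(-e^(2·x)) = x^4·(-2·e^(-1)/3 + 10·e) + x^3·(-4·e^(-1)/3 + 20·e/3) + 4·e·x^2 + x·(2·e^(-1) + 2·e) - e^(-1) + e + O(x^5).
The coefficient of x^4 is -2·e^(-1)/3 + 10·e.

Final answer: -2·e^(-1)/3 + 10·e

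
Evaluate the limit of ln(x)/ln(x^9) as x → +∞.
This is an ∞/∞ indeterminate form as x → +∞.
Write ln(x^9) = 9·ln(x), reducing the quotient to 1/9.
Limit = 1/9.

Final answer: 1/9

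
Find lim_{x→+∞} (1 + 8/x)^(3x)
As x → +∞: write (1 + 8/x)^(3x) = ((1 + 8/x)^x)^3 → (e^8)^3 = e^24.
Limit = e^(24).

Final answer: e^(24)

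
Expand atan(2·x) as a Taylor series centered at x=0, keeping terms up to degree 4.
-8·x^3/3 + 2·x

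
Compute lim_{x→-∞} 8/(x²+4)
Evaluate the dominant behaviour as x → -∞; each term tends to a finite value or vanishes.
Limit = 0.

Final answer: 0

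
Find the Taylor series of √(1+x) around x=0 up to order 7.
33·x^7/2048 - 21·x^6/1024 + 7·x^5/256 - 5·x^4/128 + x^3/16 - x^2/8 + x/2 + 1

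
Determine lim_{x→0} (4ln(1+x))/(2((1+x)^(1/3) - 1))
Both numerator and denominator → 0 as x → 0; this is a 0/0 indeterminate form.
Expand each to leading order near x = 0: numerator ~ 4·x, denominator ~ 2·x/3.
The limit of the ratio is 6.

Final answer: 6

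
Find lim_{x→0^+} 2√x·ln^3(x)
This is a 0·∞ indeterminate form at x → 0⁺.
Rewrite the product as 2·ln^3(x) / x^(-1/2) and apply L'Hôpital, or use the standard hierarchy x^(-1/2) ≫ |ln x|^3 as x → 0⁺.
The indeterminate product → 0, so the limit = 0.

Final answer: 0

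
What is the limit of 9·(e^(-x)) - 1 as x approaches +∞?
Evaluate the dominant behaviour as x → +∞; each term tends to a finite value or vanishes.
Limit = -1.

Final answer: -1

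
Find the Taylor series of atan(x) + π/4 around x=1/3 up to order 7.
atan(1/3) + π/4 + 9·(x - 1/3)/10 - 27·(x - 1/3)^2/100 - 81·(x - 1/3)^3/500 + 243·(x - 1/3)^4/1250 - 729·(x - 1/3)^5/125000 - 28431·(x - 1/3)^6/250000 + 544563·(x - 1/3)^7/8750000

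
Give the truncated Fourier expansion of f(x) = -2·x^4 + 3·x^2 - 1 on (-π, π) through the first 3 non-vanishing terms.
(-108 + 16·π^2)·cos(x) + (9 - 4·π^2)·cos(2·x) - 2·π^4/5 - 1 + π^2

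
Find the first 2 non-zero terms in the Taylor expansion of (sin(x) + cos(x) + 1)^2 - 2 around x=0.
4·x + 2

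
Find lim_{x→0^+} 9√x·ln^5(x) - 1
The product is a 0·∞ indeterminate form at x → 0⁺.
Rewrite the product as 9·ln^5(x) / x^(-1/2) and apply L'Hôpital, or use the standard hierarchy x^(-1/2) ≫ |ln x|^5 as x → 0⁺.
The indeterminate product → 0, so the limit = -1.

Final answer: -1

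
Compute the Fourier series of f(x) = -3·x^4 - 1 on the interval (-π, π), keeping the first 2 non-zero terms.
(-144 + 24·π^2)·cos(x) - 3·π^4/5 - 1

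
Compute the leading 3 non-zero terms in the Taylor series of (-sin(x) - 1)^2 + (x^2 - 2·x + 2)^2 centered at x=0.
9·x^2 - 6·x + 5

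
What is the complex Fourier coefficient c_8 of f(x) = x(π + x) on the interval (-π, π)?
Compute the real Fourier coefficients first: a_8 = 1/16, b_8 = -π/4.
Then c_8 = (a_8 − i·b_8)/2 = 1/32 + i·π/8.

Final answer: 1/32 + i·π/8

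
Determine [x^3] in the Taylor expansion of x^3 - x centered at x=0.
Expand to order 3: x^3 - x = x^3 - x + O(x^4).
The coefficient of x^3 is 1.

Final answer: 1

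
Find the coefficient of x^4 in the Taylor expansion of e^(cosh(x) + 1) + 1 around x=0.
Expand to order 4: e^(cosh(x) + 1) + 1 = x^4·e^(2)/6 + x^2·e^(2)/2 + 1 + e^(2) + O(x^5).
The coefficient of x^4 is e^(2)/6.

Final answer: e^(2)/6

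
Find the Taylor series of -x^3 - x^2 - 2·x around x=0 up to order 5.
-x^3 - x^2 - 2·x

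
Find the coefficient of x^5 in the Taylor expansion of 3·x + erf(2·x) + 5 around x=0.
Expand to order 5: 3·x + erf(2·x) + 5 = 32·x^5/(5·√(π)) - 16·x^3/(3·√(π)) + x·(4/√(π) + 3) + 5 + O(x^6).
The coefficient of x^5 is 32/(5·√(π)).

Final answer: 32/(5·√(π))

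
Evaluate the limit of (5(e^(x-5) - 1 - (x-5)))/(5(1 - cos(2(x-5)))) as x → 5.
Both numerator and denominator → 0 as x → 5; this is a 0/0 indeterminate form.
Expand each to leading order near x = 5: numerator ~ 5·(x - 5)^2/2, denominator ~ 10·(x - 5)^2.
The limit of the ratio is 1/4.

Final answer: 1/4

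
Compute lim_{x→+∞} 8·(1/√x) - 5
Evaluate the dominant behaviour as x → +∞; each term tends to a finite value or vanishes.
Limit = -5.

Final answer: -5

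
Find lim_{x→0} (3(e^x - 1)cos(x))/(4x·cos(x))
Both numerator and denominator → 0 as x → 0; this is a 0/0 indeterminate form.
Expand each to leading order near x = 0: numerator ~ 3·x, denominator ~ 4·x.
The limit of the ratio is 3/4.

Final answer: 3/4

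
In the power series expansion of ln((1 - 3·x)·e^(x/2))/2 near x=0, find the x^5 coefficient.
Expand to order 5: ln((1 - 3·x)·e^(x/2))/2 = -243·x^5/10 - 81·x^4/8 - 9·x^3/2 - 9·x^2/4 - 5·x/4 + O(x^6).
The coefficient of x^5 is -243/10.

Final answer: -243/10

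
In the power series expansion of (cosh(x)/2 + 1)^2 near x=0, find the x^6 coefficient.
Expand to order 6: (cosh(x)/2 + 1)^2 = x^6/80 + x^4/8 + 3·x^2/4 + 9/4 + O(x^7).
The coefficient of x^6 is 1/80.

Final answer: 1/80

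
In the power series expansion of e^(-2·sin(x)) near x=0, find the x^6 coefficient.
Expand to order 6: e^(-2·sin(x)) = -4·x^6/15 + 23·x^5/60 - x^3 + 2·x^2 - 2·x + 1 + O(x^7).
The coefficient of x^6 is -4/15.

Final answer: -4/15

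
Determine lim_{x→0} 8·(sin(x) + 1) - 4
Direct substitution at x = 0 gives 4.

Final answer: 4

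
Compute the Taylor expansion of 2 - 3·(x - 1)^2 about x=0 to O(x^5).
-3·x^2 + 6·x - 1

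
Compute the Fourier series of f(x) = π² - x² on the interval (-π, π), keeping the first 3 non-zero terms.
4·cos(x) - cos(2·x) + 2·π^2/3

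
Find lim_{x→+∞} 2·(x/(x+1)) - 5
Evaluate the dominant behaviour as x → +∞; each term tends to a finite value or vanishes.
Limit = -3.

Final answer: -3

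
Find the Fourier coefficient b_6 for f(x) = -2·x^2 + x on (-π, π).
b_6 = (1/π) ∫_{-π}^{π} f(x)·sin(6x) dx.
Evaluate the integral (use parity and integration by parts as needed): b_6 = -1/3.

Final answer: -1/3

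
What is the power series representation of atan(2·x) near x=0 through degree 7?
-128·x^7/7 + 32·x^5/5 - 8·x^3/3 + 2·x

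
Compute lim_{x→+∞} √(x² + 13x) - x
This is an ∞ − ∞ indeterminate form.
Multiply and divide by the conjugate √(x²+13x) + x; the x² terms cancel, leaving (13x)/(√(x²+13x)+x) → 13/2.
Limit = 13/2.

Final answer: 13/2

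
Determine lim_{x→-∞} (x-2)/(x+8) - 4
Evaluate the dominant behaviour as x → -∞; each term tends to a finite value or vanishes.
Limit = -3.

Final answer: -3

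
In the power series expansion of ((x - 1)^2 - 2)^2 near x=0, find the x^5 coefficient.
Expand to order 5: ((x - 1)^2 - 2)^2 = x^4 - 4·x^3 + 2·x^2 + 4·x + 1 + O(x^6).
The coefficient of x^5 is 0.

Final answer: 0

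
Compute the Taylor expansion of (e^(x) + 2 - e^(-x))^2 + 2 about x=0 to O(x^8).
x^7/630 + 8·x^6/45 + x^5/15 + 4·x^4/3 + 4·x^3/3 + 4·x^2 + 8·x + 6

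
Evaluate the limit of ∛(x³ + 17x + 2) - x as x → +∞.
This is an ∞ − ∞ indeterminate form.
Multiply by (A² + AB + B²)/(A² + AB + B²) where A = ∛(x³+17x + 2), B = x to use A³ − B³ = (A−B)(A²+AB+B²); the x³ terms cancel, leaving (17x + 2)/(A²+AB+B²) with denominator ~ 3x², so the limit is 0.
Limit = 0.

Final answer: 0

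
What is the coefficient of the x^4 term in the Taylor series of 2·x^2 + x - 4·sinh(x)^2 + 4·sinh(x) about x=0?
Expand to order 4: 2·x^2 + x - 4·sinh(x)^2 + 4·sinh(x) = -4·x^4/3 + 2·x^3/3 - 2·x^2 + 5·x + O(x^5).
The coefficient of x^4 is -4/3.

Final answer: -4/3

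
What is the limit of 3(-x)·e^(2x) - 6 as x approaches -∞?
The product is a 0·∞ indeterminate form at x → -∞.
Rewrite the product as 3(-x) / e^(-2x) (an ∞/∞ form) and apply L'Hôpital, or use the standard hierarchy e^(2|x|) ≫ |(-x)| as x → -∞.
The indeterminate product → 0, so the limit = -6.

Final answer: -6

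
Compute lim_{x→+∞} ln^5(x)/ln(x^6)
This is an ∞/∞ indeterminate form as x → +∞.
Write ln(x^6) = 6·ln(x), reducing the quotient to ln^4(x)/6 → ∞.
Limit = ∞.

Final answer: ∞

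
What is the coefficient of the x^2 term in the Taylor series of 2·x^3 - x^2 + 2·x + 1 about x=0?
Expand to order 2: 2·x^3 - x^2 + 2·x + 1 = -x^2 + 2·x + 1 + O(x^3).
The coefficient of x^2 is -1.

Final answer: -1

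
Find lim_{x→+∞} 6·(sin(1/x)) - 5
Evaluate the dominant behaviour as x → +∞; each term tends to a finite value or vanishes.
Limit = -5.

Final answer: -5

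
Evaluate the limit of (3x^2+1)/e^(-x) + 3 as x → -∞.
The quotient is an ∞/∞ indeterminate form as x → -∞.
Compare growth rates of the dominant terms (exponentials ≫ polynomials ≫ logarithms), or apply L'Hôpital's rule; the quotient → 0.
Adding the constant: 0 + 3 = 3. Limit = 3.

Final answer: 3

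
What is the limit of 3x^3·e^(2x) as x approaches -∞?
This is a 0·∞ indeterminate form at x → -∞.
Rewrite the product as 3x^3 / e^(-2x) (an ∞/∞ form) and apply L'Hôpital, or use the standard hierarchy e^(2|x|) ≫ |x^3| as x → -∞.
The indeterminate product → 0, so the limit = 0.

Final answer: 0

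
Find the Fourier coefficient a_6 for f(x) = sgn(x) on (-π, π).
a_6 = (1/π) ∫_{-π}^{π} f(x)·cos(6x) dx.
Evaluate the integral (use parity and integration by parts as needed): a_6 = 0.

Final answer: 0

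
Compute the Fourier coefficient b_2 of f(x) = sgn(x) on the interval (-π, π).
b_2 = (1/π) ∫_{-π}^{π} f(x)·sin(2x) dx.
Evaluate the integral (use parity and integration by parts as needed): b_2 = 0.

Final answer: 0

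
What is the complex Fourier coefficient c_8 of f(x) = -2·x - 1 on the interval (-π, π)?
Compute the real Fourier coefficients first: a_8 = 0, b_8 = 1/2.
Then c_8 = (a_8 − i·b_8)/2 = -i/4.

Final answer: -i/4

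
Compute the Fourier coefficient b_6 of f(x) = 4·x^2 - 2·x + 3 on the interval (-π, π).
b_6 = (1/π) ∫_{-π}^{π} f(x)·sin(6x) dx.
Evaluate the integral (use parity and integration by parts as needed): b_6 = 2/3.

Final answer: 2/3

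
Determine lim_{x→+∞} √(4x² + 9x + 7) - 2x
As x → +∞: multiply by the conjugate to get (9x+7)/(√(4x²+9x+7)+2x); the denominator ~ 4x, so the limit is 9/4.
Limit = 9/4.

Final answer: 9/4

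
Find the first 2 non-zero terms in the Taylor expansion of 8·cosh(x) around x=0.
4·x^2 + 8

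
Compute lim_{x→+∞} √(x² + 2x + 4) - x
As x → +∞: multiply by the conjugate to get (2x+4)/(√(x²+2x+4)+x); the denominator ~ 2x, so the limit is 2/2 = 1.
Limit = 1.

Final answer: 1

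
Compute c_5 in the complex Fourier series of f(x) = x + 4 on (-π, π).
Compute the real Fourier coefficients first: a_5 = 0, b_5 = 2/5.
Then c_5 = (a_5 − i·b_5)/2 = -i/5.

Final answer: -i/5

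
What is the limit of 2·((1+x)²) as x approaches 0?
Direct substitution at x = 0 gives 2.

Final answer: 2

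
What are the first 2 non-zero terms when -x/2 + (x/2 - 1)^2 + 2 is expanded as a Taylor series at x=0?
3 - 3·x/2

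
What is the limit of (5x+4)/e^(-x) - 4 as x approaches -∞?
The quotient is an ∞/∞ indeterminate form as x → -∞.
Compare growth rates of the dominant terms (exponentials ≫ polynomials ≫ logarithms), or apply L'Hôpital's rule; the quotient → 0.
Adding the constant: 0 - 4 = -4. Limit = -4.

Final answer: -4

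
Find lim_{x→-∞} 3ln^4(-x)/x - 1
The quotient is an ∞/∞ indeterminate form as x → -∞.
Compare growth rates of the dominant terms (exponentials ≫ polynomials ≫ logarithms), or apply L'Hôpital's rule; the quotient → 0.
Adding the constant: 0 - 1 = -1. Limit = -1.

Final answer: -1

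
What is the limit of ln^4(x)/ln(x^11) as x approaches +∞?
This is an ∞/∞ indeterminate form as x → +∞.
Write ln(x^11) = 11·ln(x), reducing the quotient to ln^3(x)/11 → ∞.
Limit = ∞.

Final answer: ∞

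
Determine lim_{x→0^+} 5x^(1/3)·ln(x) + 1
The product is a 0·∞ indeterminate form at x → 0⁺.
Rewrite the product as 5·ln(x) / x^(-1/3) and apply L'Hôpital, or use the standard hierarchy x^(-1/3) ≫ |ln x| as x → 0⁺.
The indeterminate product → 0, so the limit = 1.

Final answer: 1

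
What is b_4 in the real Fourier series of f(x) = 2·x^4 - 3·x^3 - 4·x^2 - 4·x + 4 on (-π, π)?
b_4 = (1/π) ∫_{-π}^{π} f(x)·sin(4x) dx.
Evaluate the integral (use parity and integration by parts as needed): b_4 = 23/16 + 3·π^2/2.

Final answer: 23/16 + 3·π^2/2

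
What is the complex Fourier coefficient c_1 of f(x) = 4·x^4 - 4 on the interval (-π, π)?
Compute the real Fourier coefficients first: a_1 = 192 - 32·π^2, b_1 = 0.
Then c_1 = (a_1 − i·b_1)/2 = 96 - 16·π^2.

Final answer: 96 - 16·π^2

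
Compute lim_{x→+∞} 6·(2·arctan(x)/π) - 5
Evaluate the dominant behaviour as x → +∞; each term tends to a finite value or vanishes.
Limit = 1.

Final answer: 1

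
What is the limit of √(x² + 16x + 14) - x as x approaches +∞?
This is an ∞ − ∞ indeterminate form.
Multiply and divide by the conjugate √(x²+16x + 14) + x; the x² terms cancel, leaving (16x + 14)/(√(x²+16x + 14)+x) → 16/2 = 8.
Limit = 8.

Final answer: 8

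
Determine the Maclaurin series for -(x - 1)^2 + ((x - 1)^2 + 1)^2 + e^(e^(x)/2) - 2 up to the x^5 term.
257·x^5·e^(1/2)/3840 + x^4·(49·e^(1/2)/384 + 1) + x^3·(-4 + 11·e^(1/2)/48) + x^2·(3·e^(1/2)/8 + 7) + x·(-6 + e^(1/2)/2) + 1 + e^(1/2)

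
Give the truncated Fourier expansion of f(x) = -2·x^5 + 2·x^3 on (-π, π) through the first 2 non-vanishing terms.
(-504 - 4·π^4 + 84·π^2)·sin(x) + (-12·π^2 + 18 + 2·π^4)·sin(2·x)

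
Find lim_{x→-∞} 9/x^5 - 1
Evaluate the dominant behaviour as x → -∞; each term tends to a finite value or vanishes.
Limit = -1.

Final answer: -1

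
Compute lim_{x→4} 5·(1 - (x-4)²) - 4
Direct substitution at x = 4 gives 1.

Final answer: 1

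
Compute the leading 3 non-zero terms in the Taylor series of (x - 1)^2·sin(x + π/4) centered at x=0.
-3·√(2)·x^2/4 - √(2)·x/2 + √(2)/2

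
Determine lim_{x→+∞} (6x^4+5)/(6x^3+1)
This is an ∞/∞ indeterminate form as x → +∞.
Divide numerator and denominator by x^4 and let the lower-order terms vanish; the numerator's degree 4 exceeds the denominator's degree 3, so the quotient diverges.
Limit = ∞.

Final answer: ∞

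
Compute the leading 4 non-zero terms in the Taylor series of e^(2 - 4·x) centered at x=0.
-32·x^3·e^(2)/3 + 8·x^2·e^(2) - 4·x·e^(2) + e^(2)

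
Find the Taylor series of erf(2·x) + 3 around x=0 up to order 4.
-16·x^3/(3·√(π)) + 4·x/√(π) + 3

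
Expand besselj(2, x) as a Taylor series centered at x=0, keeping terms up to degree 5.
-x^4/96 + x^2/8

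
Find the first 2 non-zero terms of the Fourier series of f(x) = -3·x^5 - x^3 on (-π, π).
(-708 - 6·π^4 + 118·π^2)·sin(x) + (-14·π^2 + 21 + 3·π^4)·sin(2·x)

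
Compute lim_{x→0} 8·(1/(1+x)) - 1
Direct substitution at x = 0 gives 7.

Final answer: 7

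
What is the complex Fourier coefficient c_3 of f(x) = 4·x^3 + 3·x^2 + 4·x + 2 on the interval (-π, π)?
Compute the real Fourier coefficients first: a_3 = -4/3, b_3 = 8/9 + 8·π^2/3.
Then c_3 = (a_3 − i·b_3)/2 = -2/3 - 4·i·π^2/3 - 4·i/9.

Final answer: -2/3 - 4·i·π^2/3 - 4·i/9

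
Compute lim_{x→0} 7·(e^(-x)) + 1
Direct substitution at x = 0 gives 8.

Final answer: 8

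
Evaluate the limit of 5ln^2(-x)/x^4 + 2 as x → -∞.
The quotient is an ∞/∞ indeterminate form as x → -∞.
Compare growth rates of the dominant terms (exponentials ≫ polynomials ≫ logarithms), or apply L'Hôpital's rule; the quotient → 0.
Adding the constant: 0 + 2 = 2. Limit = 2.

Final answer: 2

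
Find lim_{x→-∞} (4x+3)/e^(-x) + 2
The quotient is an ∞/∞ indeterminate form as x → -∞.
Compare growth rates of the dominant terms (exponentials ≫ polynomials ≫ logarithms), or apply L'Hôpital's rule; the quotient → 0.
Adding the constant: 0 + 2 = 2. Limit = 2.

Final answer: 2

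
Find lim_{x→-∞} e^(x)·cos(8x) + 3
Evaluate the dominant behaviour as x → -∞; each term tends to a finite value or vanishes.
Limit = 3.

Final answer: 3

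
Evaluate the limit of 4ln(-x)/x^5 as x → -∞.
This is an ∞/∞ indeterminate form as x → -∞.
Compare growth rates of the dominant terms (exponentials ≫ polynomials ≫ logarithms), or apply L'Hôpital's rule; the quotient → 0.
Limit = 0.

Final answer: 0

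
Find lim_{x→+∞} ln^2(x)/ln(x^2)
This is an ∞/∞ indeterminate form as x → +∞.
Write ln(x^2) = 2·ln(x), reducing the quotient to ln(x)/2 → ∞.
Limit = ∞.

Final answer: ∞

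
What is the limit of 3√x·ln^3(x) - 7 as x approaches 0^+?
The product is a 0·∞ indeterminate form at x → 0⁺.
Rewrite the product as 3·ln^3(x) / x^(-1/2) and apply L'Hôpital, or use the standard hierarchy x^(-1/2) ≫ |ln x|^3 as x → 0⁺.
The indeterminate product → 0, so the limit = -7.

Final answer: -7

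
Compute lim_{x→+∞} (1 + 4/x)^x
As x → +∞: this is the defining limit (1 + 4/x)^x → e^4.
Limit = e^(4).

Final answer: e^(4)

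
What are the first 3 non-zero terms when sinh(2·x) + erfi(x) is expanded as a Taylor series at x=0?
x^5·(1/(5·√(π)) + 4/15) + x^3·(2/(3·√(π)) + 4/3) + x·(2/√(π) + 2)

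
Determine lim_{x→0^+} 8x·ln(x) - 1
The product is a 0·∞ indeterminate form at x → 0⁺.
Rewrite the product as 8·ln(x) / x^(-1) and apply L'Hôpital, or use the standard hierarchy x^(-1) ≫ |ln x| as x → 0⁺.
The indeterminate product → 0, so the limit = -1.

Final answer: -1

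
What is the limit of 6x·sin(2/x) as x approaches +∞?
As x → +∞: let u = 2/x → 0⁺; then 6·x·sin(2/x) = 6·2·sin(u)/u → 6·2·1 = 12.
Limit = 12.

Final answer: 12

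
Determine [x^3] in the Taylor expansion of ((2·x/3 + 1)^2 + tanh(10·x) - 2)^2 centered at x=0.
Expand to order 3: ((2·x/3 + 1)^2 + tanh(10·x) - 2)^2 = 18272·x^3/27 + 1148·x^2/9 - 68·x/3 + 1 + O(x^4).
The coefficient of x^3 is 18272/27.

Final answer: 18272/27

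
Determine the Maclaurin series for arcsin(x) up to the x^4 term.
x^3/6 + x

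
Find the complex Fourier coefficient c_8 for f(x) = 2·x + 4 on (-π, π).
Compute the real Fourier coefficients first: a_8 = 0, b_8 = -1/2.
Then c_8 = (a_8 − i·b_8)/2 = i/4.

Final answer: i/4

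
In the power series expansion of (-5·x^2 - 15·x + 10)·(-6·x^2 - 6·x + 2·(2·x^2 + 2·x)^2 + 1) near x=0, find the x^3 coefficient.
Expand to order 3: (-5·x^2 - 15·x + 10)·(-6·x^2 - 6·x + 2·(2·x^2 + 2·x)^2 + 1) = 160·x^3 + 105·x^2 - 75·x + 10 + O(x^4).
The coefficient of x^3 is 160.

Final answer: 160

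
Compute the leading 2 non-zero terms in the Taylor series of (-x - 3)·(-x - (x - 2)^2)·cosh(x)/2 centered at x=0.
6 - 5·x/2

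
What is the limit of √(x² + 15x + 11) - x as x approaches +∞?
As x → +∞: multiply by the conjugate to get (15x+11)/(√(x²+15x+11)+x); the denominator ~ 2x, so the limit is 15/2.
Limit = 15/2.

Final answer: 15/2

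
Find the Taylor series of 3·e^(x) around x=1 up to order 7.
3·e + 3·e·(x - 1) + 3·e·(x - 1)^2/2 + e·(x - 1)^3/2 + e·(x - 1)^4/8 + e·(x - 1)^5/40 + e·(x - 1)^6/240 + e·(x - 1)^7/1680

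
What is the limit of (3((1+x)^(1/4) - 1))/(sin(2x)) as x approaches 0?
Both numerator and denominator → 0 as x → 0; this is a 0/0 indeterminate form.
Expand each to leading order near x = 0: numerator ~ 3·x/4, denominator ~ 2·x.
The limit of the ratio is 3/8.

Final answer: 3/8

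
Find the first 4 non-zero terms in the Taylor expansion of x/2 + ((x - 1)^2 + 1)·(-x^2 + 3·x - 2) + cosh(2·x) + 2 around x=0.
5·x^3 - 8·x^2 + 21·x/2 - 1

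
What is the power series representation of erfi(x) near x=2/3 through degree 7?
erfi(2/3) + 2·e^(4/9)·(x - 2/3)/√(π) + 4·e^(4/9)·(x - 2/3)^2/(3·√(π)) + 34·e^(4/9)·(x - 2/3)^3/(27·√(π)) + 70·e^(4/9)·(x - 2/3)^4/(81·√(π)) + 739·e^(4/9)·(x - 2/3)^5/(1215·√(π)) + 3998·e^(4/9)·(x - 2/3)^6/(10935·√(π)) + 49247·e^(4/9)·(x - 2/3)^7/(229635·√(π))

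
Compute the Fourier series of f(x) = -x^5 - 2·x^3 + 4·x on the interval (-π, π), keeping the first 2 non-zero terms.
(-208 - 2·π^4 + 36·π^2)·sin(x) + (-3·π^2 + 1/2 + π^4)·sin(2·x)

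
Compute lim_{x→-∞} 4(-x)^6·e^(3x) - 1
The product is a 0·∞ indeterminate form at x → -∞.
Rewrite the product as 4(-x)^6 / e^(-3x) (an ∞/∞ form) and apply L'Hôpital, or use the standard hierarchy e^(3|x|) ≫ |(-x)^6| as x → -∞.
The indeterminate product → 0, so the limit = -1.

Final answer: -1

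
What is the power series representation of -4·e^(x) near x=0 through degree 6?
-x^6/180 - x^5/30 - x^4/6 - 2·x^3/3 - 2·x^2 - 4·x - 4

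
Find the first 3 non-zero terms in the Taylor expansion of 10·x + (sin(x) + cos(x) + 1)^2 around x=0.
-x^2 + 14·x + 4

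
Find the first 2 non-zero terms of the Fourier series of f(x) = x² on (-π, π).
-4·cos(x) + π^2/3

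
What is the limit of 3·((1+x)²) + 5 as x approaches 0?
Direct substitution at x = 0 gives 8.

Final answer: 8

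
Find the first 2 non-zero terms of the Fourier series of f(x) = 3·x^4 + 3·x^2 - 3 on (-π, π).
(132 - 24·π^2)·cos(x) - 3 + π^2 + 3·π^4/5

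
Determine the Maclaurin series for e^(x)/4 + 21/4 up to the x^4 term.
x^4/96 + x^3/24 + x^2/8 + x/4 + 11/2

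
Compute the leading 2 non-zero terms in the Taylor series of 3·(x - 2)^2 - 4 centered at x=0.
8 - 12·x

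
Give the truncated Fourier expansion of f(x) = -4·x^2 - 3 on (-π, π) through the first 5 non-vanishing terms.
16·cos(x) - 4·cos(2·x) + 16·cos(3·x)/9 - cos(4·x) - 4·π^2/3 - 3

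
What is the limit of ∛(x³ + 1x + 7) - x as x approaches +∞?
This is an ∞ − ∞ indeterminate form.
Multiply by (A² + AB + B²)/(A² + AB + B²) where A = ∛(x³+1x + 7), B = x to use A³ − B³ = (A−B)(A²+AB+B²); the x³ terms cancel, leaving (1x + 7)/(A²+AB+B²) with denominator ~ 3x², so the limit is 0.
Limit = 0.

Final answer: 0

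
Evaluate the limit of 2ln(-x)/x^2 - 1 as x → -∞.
The quotient is an ∞/∞ indeterminate form as x → -∞.
Compare growth rates of the dominant terms (exponentials ≫ polynomials ≫ logarithms), or apply L'Hôpital's rule; the quotient → 0.
Adding the constant: 0 - 1 = -1. Limit = -1.

Final answer: -1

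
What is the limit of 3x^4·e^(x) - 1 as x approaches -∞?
The product is a 0·∞ indeterminate form at x → -∞.
Rewrite the product as 3x^4 / e^(-x) (an ∞/∞ form) and apply L'Hôpital, or use the standard hierarchy e^(|x|) ≫ |x^4| as x → -∞.
The indeterminate product → 0, so the limit = -1.

Final answer: -1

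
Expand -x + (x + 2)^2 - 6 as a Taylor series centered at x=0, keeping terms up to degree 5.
x^2 + 3·x - 2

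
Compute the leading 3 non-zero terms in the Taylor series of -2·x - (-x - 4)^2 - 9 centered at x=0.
-x^2 - 10·x - 25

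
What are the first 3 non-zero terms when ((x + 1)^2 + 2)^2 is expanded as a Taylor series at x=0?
10·x^2 + 12·x + 9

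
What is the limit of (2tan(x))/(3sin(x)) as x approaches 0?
Both numerator and denominator → 0 as x → 0; this is a 0/0 indeterminate form.
Expand each to leading order near x = 0: numerator ~ 2·x, denominator ~ 3·x.
The limit of the ratio is 2/3.

Final answer: 2/3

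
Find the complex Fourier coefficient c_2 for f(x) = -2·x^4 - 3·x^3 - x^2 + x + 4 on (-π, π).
Compute the real Fourier coefficients first: a_2 = 5 - 4·π^2, b_2 = -11/2 + 3·π^2.
Then c_2 = (a_2 − i·b_2)/2 = -2·π^2 + 5/2 - 3·i·π^2/2 + 11·i/4.

Final answer: -2·π^2 + 5/2 - 3·i·π^2/2 + 11·i/4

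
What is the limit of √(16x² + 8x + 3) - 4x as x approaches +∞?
As x → +∞: multiply by the conjugate to get (8x+3)/(√(16x²+8x+3)+4x); the denominator ~ 8x, so the limit is 8/8 = 1.
Limit = 1.

Final answer: 1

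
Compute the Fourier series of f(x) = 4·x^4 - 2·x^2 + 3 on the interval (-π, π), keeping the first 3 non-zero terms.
(200 - 32·π^2)·cos(x) + (-14 + 8·π^2)·cos(2·x) - 2·π^2/3 + 3 + 4·π^4/5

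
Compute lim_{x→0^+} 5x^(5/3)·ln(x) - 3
The product is a 0·∞ indeterminate form at x → 0⁺.
Rewrite the product as 5·ln(x) / x^(-5/3) and apply L'Hôpital, or use the standard hierarchy x^(-5/3) ≫ |ln x| as x → 0⁺.
The indeterminate product → 0, so the limit = -3.

Final answer: -3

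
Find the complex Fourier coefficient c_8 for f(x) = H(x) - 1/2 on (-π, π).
Compute the real Fourier coefficients first: a_8 = 0, b_8 = 0.
Then c_8 = (a_8 − i·b_8)/2 = 0.

Final answer: 0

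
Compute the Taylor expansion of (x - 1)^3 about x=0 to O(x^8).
x^3 - 3·x^2 + 3·x - 1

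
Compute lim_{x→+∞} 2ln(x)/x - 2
The quotient is an ∞/∞ indeterminate form as x → +∞.
The polynomial denominator x dominates the logarithmic numerator (any positive power of x ≫ ln(x) as x → ∞), so the quotient → 0.
Adding the constant: 0 - 2 = -2. Limit = -2.

Final answer: -2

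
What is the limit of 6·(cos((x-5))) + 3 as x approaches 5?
Direct substitution at x = 5 gives 9.

Final answer: 9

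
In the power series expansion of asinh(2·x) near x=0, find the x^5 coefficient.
Expand to order 5: asinh(2·x) = 12·x^5/5 - 4·x^3/3 + 2·x + O(x^6).
The coefficient of x^5 is 12/5.

Final answer: 12/5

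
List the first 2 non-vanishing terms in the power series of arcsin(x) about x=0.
x^3/6 + x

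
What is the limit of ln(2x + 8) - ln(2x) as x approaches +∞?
This is an ∞ − ∞ indeterminate form.
Combine the logarithms: ln(2x+8) − ln(2x) = ln((2x+8)/(2x)) = ln(1 + 8/(2x)) → ln(1) = 0.
Limit = 0.

Final answer: 0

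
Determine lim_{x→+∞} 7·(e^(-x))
Evaluate the dominant behaviour as x → +∞; each term tends to a finite value or vanishes.
Limit = 0.

Final answer: 0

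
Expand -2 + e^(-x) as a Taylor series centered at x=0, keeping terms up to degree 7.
-x^7/5040 + x^6/720 - x^5/120 + x^4/24 - x^3/6 + x^2/2 - x - 1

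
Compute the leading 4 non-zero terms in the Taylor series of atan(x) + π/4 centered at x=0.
x^5/5 - x^3/3 + x + π/4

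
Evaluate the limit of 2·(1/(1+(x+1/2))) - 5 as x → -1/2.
Direct substitution at x = -1/2 gives -3.

Final answer: -3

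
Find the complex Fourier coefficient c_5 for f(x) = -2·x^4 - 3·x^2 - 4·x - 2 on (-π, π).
Compute the real Fourier coefficients first: a_5 = 204/625 + 16·π^2/25, b_5 = -8/5.
Then c_5 = (a_5 − i·b_5)/2 = 102/625 + 8·π^2/25 + 4·i/5.

Final answer: 102/625 + 8·π^2/25 + 4·i/5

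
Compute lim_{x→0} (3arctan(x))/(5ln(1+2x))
Both numerator and denominator → 0 as x → 0; this is a 0/0 indeterminate form.
Expand each to leading order near x = 0: numerator ~ 3·x, denominator ~ 10·x.
The limit of the ratio is 3/10.

Final answer: 3/10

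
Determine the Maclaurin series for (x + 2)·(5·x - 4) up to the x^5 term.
5·x^2 + 6·x - 8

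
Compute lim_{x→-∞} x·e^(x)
This is a 0·∞ indeterminate form at x → -∞.
Rewrite the product as x / e^(-x) (an ∞/∞ form) and apply L'Hôpital, or use the standard hierarchy e^(|x|) ≫ |x| as x → -∞.
The indeterminate product → 0, so the limit = 0.

Final answer: 0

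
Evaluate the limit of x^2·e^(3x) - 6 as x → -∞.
The product is a 0·∞ indeterminate form at x → -∞.
Rewrite the product as x^2 / e^(-3x) (an ∞/∞ form) and apply L'Hôpital, or use the standard hierarchy e^(3|x|) ≫ |x^2| as x → -∞.
The indeterminate product → 0, so the limit = -6.

Final answer: -6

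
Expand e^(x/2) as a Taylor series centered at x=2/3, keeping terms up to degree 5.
e^(1/3) + e^(1/3)·(x - 2/3)/2 + e^(1/3)·(x - 2/3)^2/8 + e^(1/3)·(x - 2/3)^3/48 + e^(1/3)·(x - 2/3)^4/384 + e^(1/3)·(x - 2/3)^5/3840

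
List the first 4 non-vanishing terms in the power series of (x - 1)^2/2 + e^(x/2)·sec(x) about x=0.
13·x^3/48 + 9·x^2/8 - x/2 + 3/2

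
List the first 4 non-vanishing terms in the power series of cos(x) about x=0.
-x^6/720 + x^4/24 - x^2/2 + 1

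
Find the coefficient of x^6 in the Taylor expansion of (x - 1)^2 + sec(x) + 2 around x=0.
Expand to order 6: (x - 1)^2 + sec(x) + 2 = 61·x^6/720 + 5·x^4/24 + 3·x^2/2 - 2·x + 4 + O(x^7).
The coefficient of x^6 is 61/720.

Final answer: 61/720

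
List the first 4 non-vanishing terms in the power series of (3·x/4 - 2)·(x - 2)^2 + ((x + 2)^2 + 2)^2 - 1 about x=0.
35·x^3/4 + 23·x^2 + 59·x + 27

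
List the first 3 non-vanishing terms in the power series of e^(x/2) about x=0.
x^2/8 + x/2 + 1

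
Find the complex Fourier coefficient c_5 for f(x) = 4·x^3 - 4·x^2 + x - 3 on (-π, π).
Compute the real Fourier coefficients first: a_5 = 16/25, b_5 = 2/125 + 8·π^2/5.
Then c_5 = (a_5 − i·b_5)/2 = 8/25 - 4·i·π^2/5 - i/125.

Final answer: 8/25 - 4·i·π^2/5 - i/125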